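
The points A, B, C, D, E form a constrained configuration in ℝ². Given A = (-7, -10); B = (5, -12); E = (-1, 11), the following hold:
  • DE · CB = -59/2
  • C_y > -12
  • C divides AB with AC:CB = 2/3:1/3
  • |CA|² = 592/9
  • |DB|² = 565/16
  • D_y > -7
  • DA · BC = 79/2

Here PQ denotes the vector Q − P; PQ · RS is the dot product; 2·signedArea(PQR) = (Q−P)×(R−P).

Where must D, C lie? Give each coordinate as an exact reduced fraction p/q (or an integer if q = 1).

1. C_x = 1  [C divides AB with AC:CB = 2/3:1/3]
2. C_y = -34/3  [C divides AB with AC:CB = 2/3:1/3]
   → C = (1, -34/3)
3. D_x = 7/2  [line -4·x + 2/3·y + 109/6 = 0 ∩ |DB|² = 565/16]
4. D_y = -25/4  [line -4·x + 2/3·y + 109/6 = 0 ∩ |DB|² = 565/16]
   → D = (7/2, -25/4)

C = (1, -34/3)
D = (7/2, -25/4)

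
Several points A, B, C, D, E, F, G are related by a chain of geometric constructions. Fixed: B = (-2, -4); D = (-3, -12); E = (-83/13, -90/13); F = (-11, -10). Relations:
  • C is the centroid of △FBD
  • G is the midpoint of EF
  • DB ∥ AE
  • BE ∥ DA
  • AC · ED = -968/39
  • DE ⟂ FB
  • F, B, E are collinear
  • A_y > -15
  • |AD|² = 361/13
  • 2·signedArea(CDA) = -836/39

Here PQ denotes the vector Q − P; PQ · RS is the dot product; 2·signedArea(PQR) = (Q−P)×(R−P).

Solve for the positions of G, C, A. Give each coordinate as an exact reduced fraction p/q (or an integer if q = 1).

A = (-96/13, -194/13)
C = (-16/3, -26/3)
G = (-113/13, -110/13)

1. G_x = -113/13  [G is the midpoint of EF]
2. G_y = -110/13  [G is the midpoint of EF]
   → G = (-113/13, -110/13)
3. C_x = -16/3  [C is the centroid of △FBD]
4. C_y = -26/3  [C is the centroid of △FBD]
   → C = (-16/3, -26/3)
5. A_x = -96/13  [DB ∥ AE ∩ BE ∥ DA]
6. A_y = -194/13  [DB ∥ AE ∩ BE ∥ DA]
   → A = (-96/13, -194/13)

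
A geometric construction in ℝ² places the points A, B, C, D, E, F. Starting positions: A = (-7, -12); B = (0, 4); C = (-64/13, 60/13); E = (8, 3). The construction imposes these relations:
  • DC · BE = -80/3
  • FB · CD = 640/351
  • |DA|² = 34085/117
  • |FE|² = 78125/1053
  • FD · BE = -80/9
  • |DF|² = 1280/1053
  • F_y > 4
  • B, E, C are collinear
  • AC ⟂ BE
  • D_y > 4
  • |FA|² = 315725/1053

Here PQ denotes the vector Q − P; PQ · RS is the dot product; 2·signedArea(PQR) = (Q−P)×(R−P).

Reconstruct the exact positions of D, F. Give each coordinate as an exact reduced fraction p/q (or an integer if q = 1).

D = (-64/39, 164/39)
F = (-64/117, 476/117)

1. D_x = -64/39  [line -8·x + 1·y + -52/3 = 0 ∩ |DA|² = 34085/117]
2. D_y = 164/39  [line -8·x + 1·y + -52/3 = 0 ∩ |DA|² = 34085/117]
   → D = (-64/39, 164/39)
3. F_x = -64/117  [line -128/39·x + 16/39·y + -1216/351 = 0 ∩ |DF|² = 1280/1053]
4. F_y = 476/117  [line -128/39·x + 16/39·y + -1216/351 = 0 ∩ |DF|² = 1280/1053]
   → F = (-64/117, 476/117)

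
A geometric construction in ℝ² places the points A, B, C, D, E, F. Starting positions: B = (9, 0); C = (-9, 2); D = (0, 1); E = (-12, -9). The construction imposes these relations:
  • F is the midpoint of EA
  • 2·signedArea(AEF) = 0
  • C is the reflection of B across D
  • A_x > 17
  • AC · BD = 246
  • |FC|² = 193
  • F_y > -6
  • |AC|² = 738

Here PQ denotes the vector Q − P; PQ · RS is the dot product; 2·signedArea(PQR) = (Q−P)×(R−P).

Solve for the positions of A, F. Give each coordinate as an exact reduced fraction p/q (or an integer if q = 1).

A = (18, -1)
F = (3, -5)

1. A_x = 18  [line 9·x + -1·y + -163 = 0 ∩ |AC|² = 738]
2. A_y = -1  [line 9·x + -1·y + -163 = 0 ∩ |AC|² = 738]
   → A = (18, -1)
3. F_x = 3  [2·signedArea(AEF) = 0 ∩ F is the midpoint of EA]
4. F_y = -5  [2·signedArea(AEF) = 0 ∩ F is the midpoint of EA]
   → F = (3, -5)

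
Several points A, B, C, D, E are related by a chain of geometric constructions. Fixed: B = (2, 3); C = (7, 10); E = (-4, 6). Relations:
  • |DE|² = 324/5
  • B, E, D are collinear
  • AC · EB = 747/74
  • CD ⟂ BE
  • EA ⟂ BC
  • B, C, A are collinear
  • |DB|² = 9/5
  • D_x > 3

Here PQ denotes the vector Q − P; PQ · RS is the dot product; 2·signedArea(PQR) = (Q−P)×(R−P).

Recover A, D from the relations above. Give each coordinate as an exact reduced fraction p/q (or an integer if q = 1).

1. A_x = 103/74  [B, C, A are collinear ∩ EA ⟂ BC]
2. A_y = 159/74  [B, C, A are collinear ∩ EA ⟂ BC]
   → A = (103/74, 159/74)
3. D_x = 16/5  [B, E, D are collinear ∩ CD ⟂ BE]
4. D_y = 12/5  [B, E, D are collinear ∩ CD ⟂ BE]
   → D = (16/5, 12/5)

A = (103/74, 159/74)
D = (16/5, 12/5)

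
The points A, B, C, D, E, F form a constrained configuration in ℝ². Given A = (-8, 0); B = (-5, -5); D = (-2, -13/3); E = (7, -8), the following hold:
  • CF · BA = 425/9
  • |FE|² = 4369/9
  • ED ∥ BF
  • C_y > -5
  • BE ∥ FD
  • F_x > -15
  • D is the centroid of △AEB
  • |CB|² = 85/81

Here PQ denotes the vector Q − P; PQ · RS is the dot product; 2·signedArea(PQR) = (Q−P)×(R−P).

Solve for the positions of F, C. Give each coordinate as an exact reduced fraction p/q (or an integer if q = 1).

C = (-4, -43/9)
F = (-14, -4/3)

1. F_x = -14  [BE ∥ FD ∩ ED ∥ BF]
2. F_y = -4/3  [BE ∥ FD ∩ ED ∥ BF]
   → F = (-14, -4/3)
3. C_x = -4  [line 3·x + -5·y + -107/9 = 0 ∩ |CB|² = 85/81]
4. C_y = -43/9  [line 3·x + -5·y + -107/9 = 0 ∩ |CB|² = 85/81]
   → C = (-4, -43/9)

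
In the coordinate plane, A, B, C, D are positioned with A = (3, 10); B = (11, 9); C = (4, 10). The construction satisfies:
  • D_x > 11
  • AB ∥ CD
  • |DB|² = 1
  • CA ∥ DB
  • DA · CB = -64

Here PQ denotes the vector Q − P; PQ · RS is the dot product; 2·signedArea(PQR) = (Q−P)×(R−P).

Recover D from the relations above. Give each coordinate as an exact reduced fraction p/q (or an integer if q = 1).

D = (12, 9)

1. D_x = 12  [CA ∥ DB ∩ AB ∥ CD]
2. D_y = 9  [CA ∥ DB ∩ AB ∥ CD]
   → D = (12, 9)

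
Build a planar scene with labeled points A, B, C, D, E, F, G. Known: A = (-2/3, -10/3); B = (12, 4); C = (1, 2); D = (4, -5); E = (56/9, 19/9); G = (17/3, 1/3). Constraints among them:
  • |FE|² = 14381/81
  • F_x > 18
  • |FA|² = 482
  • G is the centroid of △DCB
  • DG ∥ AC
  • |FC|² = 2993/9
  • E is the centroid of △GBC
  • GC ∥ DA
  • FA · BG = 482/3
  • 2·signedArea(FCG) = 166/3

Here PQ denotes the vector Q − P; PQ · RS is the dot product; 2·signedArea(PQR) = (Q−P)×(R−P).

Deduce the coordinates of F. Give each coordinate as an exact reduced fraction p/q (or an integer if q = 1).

1. F_x = 55/3  [FA · BG = 482/3 ∩ 2·signedArea(FCG) = 166/3]
2. F_y = 23/3  [FA · BG = 482/3 ∩ 2·signedArea(FCG) = 166/3]
   → F = (55/3, 23/3)

F = (55/3, 23/3)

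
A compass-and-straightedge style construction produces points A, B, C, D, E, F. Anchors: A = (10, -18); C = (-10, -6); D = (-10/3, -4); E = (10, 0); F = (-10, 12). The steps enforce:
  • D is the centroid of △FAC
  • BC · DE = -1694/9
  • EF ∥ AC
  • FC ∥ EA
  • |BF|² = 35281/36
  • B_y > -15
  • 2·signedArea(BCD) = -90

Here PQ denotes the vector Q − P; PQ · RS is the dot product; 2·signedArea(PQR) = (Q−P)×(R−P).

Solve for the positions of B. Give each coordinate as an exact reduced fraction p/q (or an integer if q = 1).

B = (20/3, -29/2)

1. B_x = 20/3  [BC · DE = -1694/9 ∩ 2·signedArea(BCD) = -90]
2. B_y = -29/2  [BC · DE = -1694/9 ∩ 2·signedArea(BCD) = -90]
   → B = (20/3, -29/2)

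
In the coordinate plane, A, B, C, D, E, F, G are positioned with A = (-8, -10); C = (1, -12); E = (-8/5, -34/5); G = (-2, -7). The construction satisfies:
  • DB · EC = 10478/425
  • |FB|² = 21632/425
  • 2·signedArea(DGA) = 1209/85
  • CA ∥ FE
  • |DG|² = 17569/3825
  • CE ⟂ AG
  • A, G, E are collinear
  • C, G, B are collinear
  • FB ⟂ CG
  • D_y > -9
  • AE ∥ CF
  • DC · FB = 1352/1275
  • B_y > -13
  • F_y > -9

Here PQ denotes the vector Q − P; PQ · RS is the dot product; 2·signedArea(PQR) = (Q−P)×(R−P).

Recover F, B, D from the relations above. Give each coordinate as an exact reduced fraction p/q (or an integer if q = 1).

B = (109/85, -212/17)
D = (-197/255, -2233/255)
F = (37/5, -44/5)

1. F_x = 37/5  [CA ∥ FE ∩ AE ∥ CF]
2. F_y = -44/5  [CA ∥ FE ∩ AE ∥ CF]
   → F = (37/5, -44/5)
3. B_x = 109/85  [C, G, B are collinear ∩ FB ⟂ CG]
4. B_y = -212/17  [C, G, B are collinear ∩ FB ⟂ CG]
   → B = (109/85, -212/17)
5. D_x = -197/255  [DC · FB = 1352/1275 ∩ 2·signedArea(DGA) = 1209/85]
6. D_y = -2233/255  [DC · FB = 1352/1275 ∩ 2·signedArea(DGA) = 1209/85]
   → D = (-197/255, -2233/255)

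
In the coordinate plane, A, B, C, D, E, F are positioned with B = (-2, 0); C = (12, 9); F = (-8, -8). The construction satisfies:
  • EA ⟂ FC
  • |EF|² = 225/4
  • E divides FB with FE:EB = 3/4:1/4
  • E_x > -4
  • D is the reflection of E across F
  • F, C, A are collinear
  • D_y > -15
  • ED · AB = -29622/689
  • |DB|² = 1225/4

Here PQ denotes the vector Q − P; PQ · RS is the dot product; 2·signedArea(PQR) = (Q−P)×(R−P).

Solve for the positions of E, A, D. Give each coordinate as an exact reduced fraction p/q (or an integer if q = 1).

1. E_x = -7/2  [E divides FB with FE:EB = 3/4:1/4]
2. E_y = -2  [E divides FB with FE:EB = 3/4:1/4]
   → E = (-7/2, -2)
3. A_x = -1672/689  [F, C, A are collinear ∩ EA ⟂ FC]
4. A_y = -2248/689  [F, C, A are collinear ∩ EA ⟂ FC]
   → A = (-1672/689, -2248/689)
5. D_x = -25/2  [D is the reflection of E across F]
6. D_y = -14  [D is the reflection of E across F]
   → D = (-25/2, -14)

A = (-1672/689, -2248/689)
D = (-25/2, -14)
E = (-7/2, -2)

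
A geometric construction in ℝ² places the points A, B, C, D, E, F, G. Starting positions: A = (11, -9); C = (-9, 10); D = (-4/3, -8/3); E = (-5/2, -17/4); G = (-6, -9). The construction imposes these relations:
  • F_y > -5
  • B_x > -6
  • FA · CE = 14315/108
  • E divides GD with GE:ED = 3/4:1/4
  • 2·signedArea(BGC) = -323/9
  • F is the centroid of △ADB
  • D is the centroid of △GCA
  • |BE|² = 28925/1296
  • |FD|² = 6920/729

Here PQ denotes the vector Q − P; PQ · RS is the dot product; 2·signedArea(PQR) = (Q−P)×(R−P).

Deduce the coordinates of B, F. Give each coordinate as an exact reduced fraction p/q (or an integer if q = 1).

1. F_x = 38/27  [line -13/2·x + 57/4·y + 3629/54 = 0 ∩ |FD|² = 6920/729]
2. F_y = -110/27  [line -13/2·x + 57/4·y + 3629/54 = 0 ∩ |FD|² = 6920/729]
   → F = (38/27, -110/27)
3. B_x = -49/9  [2·signedArea(BGC) = -323/9 ∩ F is the centroid of △ADB]
4. B_y = -5/9  [2·signedArea(BGC) = -323/9 ∩ F is the centroid of △ADB]
   → B = (-49/9, -5/9)

B = (-49/9, -5/9)
F = (38/27, -110/27)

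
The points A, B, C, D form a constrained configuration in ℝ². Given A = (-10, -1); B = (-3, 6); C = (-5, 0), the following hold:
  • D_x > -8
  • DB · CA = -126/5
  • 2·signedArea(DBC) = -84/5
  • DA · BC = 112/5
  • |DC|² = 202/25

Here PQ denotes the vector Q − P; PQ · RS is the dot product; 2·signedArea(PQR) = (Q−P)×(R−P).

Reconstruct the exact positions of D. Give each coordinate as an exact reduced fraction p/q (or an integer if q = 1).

1. D_x = -36/5  [DB · CA = -126/5 ∩ DA · BC = 112/5]
2. D_y = 9/5  [DB · CA = -126/5 ∩ DA · BC = 112/5]
   → D = (-36/5, 9/5)

D = (-36/5, 9/5)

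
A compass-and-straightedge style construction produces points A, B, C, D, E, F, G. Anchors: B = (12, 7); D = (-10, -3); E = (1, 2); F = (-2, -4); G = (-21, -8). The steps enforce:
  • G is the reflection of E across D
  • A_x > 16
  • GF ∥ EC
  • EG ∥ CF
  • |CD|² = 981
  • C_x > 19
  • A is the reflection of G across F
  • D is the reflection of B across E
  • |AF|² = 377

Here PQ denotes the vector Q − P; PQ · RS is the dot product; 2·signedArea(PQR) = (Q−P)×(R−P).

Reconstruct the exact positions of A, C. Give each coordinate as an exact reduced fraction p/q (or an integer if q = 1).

A = (17, 0)
C = (20, 6)

1. A_x = 17  [A is the reflection of G across F]
2. A_y = 0  [A is the reflection of G across F]
   → A = (17, 0)
3. C_x = 20  [EG ∥ CF ∩ GF ∥ EC]
4. C_y = 6  [EG ∥ CF ∩ GF ∥ EC]
   → C = (20, 6)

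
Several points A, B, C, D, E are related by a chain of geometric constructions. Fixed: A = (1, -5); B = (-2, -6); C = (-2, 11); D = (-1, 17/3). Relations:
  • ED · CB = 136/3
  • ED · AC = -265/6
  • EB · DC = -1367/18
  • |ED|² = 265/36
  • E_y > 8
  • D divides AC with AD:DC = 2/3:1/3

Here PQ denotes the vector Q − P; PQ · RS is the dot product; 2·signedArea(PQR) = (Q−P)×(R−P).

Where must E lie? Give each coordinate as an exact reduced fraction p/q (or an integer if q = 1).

E = (-3/2, 25/3)

1. E_x = -3/2  [ED · AC = -265/6 ∩ ED · CB = 136/3]
2. E_y = 25/3  [ED · AC = -265/6 ∩ ED · CB = 136/3]
   → E = (-3/2, 25/3)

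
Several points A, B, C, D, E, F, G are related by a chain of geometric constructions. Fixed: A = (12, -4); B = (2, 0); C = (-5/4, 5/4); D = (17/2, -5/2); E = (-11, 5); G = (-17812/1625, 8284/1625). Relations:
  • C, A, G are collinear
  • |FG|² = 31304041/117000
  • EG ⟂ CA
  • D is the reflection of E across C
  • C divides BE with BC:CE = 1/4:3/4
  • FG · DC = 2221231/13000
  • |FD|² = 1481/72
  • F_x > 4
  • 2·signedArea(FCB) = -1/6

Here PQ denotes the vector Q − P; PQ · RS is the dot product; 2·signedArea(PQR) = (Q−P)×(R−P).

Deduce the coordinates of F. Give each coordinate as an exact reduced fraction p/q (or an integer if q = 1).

1. F_x = 17/4  [FG · DC = 2221231/13000 ∩ 2·signedArea(FCB) = -1/6]
2. F_y = -11/12  [FG · DC = 2221231/13000 ∩ 2·signedArea(FCB) = -1/6]
   → F = (17/4, -11/12)

F = (17/4, -11/12)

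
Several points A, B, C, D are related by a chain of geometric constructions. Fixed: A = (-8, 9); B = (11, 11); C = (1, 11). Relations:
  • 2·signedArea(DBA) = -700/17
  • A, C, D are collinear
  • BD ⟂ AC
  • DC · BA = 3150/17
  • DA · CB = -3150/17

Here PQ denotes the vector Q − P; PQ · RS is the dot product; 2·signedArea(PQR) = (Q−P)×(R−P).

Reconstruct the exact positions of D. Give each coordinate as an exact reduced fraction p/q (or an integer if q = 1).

1. D_x = 179/17  [A, C, D are collinear ∩ BD ⟂ AC]
2. D_y = 223/17  [A, C, D are collinear ∩ BD ⟂ AC]
   → D = (179/17, 223/17)

D = (179/17, 223/17)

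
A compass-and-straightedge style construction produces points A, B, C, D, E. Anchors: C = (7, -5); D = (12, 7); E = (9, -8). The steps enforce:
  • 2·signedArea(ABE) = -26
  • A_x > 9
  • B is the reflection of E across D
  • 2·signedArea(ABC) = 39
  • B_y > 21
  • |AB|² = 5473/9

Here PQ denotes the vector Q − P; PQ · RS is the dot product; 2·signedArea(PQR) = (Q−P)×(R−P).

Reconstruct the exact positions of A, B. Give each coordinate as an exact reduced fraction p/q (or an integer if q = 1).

A = (28/3, -2)
B = (15, 22)

1. B_x = 15  [B is the reflection of E across D]
2. B_y = 22  [B is the reflection of E across D]
   → B = (15, 22)
3. A_x = 28/3  [2·signedArea(ABC) = 39 ∩ 2·signedArea(ABE) = -26]
4. A_y = -2  [2·signedArea(ABC) = 39 ∩ 2·signedArea(ABE) = -26]
   → A = (28/3, -2)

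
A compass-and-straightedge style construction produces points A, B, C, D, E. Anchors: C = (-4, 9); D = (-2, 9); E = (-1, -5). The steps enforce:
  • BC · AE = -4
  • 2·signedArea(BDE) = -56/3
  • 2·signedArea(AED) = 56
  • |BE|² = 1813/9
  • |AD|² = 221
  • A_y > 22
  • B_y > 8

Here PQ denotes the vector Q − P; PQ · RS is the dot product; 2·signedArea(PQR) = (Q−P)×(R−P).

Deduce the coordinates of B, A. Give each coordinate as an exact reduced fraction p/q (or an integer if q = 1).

1. B_x = -10/3  [line 14·x + 1·y + 113/3 = 0 ∩ |BE|² = 1813/9]
2. B_y = 9  [line 14·x + 1·y + 113/3 = 0 ∩ |BE|² = 1813/9]
   → B = (-10/3, 9)
3. A_x = -7  [BC · AE = -4 ∩ 2·signedArea(AED) = 56]
4. A_y = 23  [BC · AE = -4 ∩ 2·signedArea(AED) = 56]
   → A = (-7, 23)

A = (-7, 23)
B = (-10/3, 9)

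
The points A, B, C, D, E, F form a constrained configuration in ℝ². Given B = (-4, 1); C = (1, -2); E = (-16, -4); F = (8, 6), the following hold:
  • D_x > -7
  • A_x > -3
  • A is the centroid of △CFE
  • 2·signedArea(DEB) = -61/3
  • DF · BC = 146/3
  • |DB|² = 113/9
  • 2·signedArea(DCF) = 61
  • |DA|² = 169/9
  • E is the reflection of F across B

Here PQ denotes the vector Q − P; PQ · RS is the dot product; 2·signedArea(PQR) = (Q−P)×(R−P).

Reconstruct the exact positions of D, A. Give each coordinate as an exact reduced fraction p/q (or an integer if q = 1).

1. D_x = -19/3  [2·signedArea(DCF) = 61 ∩ DF · BC = 146/3]
2. D_y = -5/3  [2·signedArea(DCF) = 61 ∩ DF · BC = 146/3]
   → D = (-19/3, -5/3)
3. A_x = -7/3  [A is the centroid of △CFE]
4. A_y = 0  [A is the centroid of △CFE]
   → A = (-7/3, 0)

A = (-7/3, 0)
D = (-19/3, -5/3)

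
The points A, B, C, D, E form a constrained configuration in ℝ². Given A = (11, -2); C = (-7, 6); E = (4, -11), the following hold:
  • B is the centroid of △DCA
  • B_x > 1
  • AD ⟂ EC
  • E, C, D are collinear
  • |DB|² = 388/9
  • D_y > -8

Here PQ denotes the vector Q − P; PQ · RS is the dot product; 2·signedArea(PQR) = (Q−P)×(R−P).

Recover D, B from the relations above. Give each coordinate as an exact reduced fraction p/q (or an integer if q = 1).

1. D_x = 402/205  [E, C, D are collinear ∩ AD ⟂ EC]
2. D_y = -1609/205  [E, C, D are collinear ∩ AD ⟂ EC]
   → D = (402/205, -1609/205)
3. B_x = 1222/615  [B is the centroid of △DCA]
4. B_y = -263/205  [B is the centroid of △DCA]
   → B = (1222/615, -263/205)

B = (1222/615, -263/205)
D = (402/205, -1609/205)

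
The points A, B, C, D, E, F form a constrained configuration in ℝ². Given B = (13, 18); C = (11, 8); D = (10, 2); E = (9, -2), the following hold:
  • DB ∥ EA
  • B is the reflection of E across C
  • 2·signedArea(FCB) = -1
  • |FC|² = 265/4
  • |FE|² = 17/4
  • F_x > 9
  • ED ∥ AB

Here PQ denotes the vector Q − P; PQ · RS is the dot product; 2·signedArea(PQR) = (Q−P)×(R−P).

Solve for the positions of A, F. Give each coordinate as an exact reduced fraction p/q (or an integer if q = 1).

1. A_x = 12  [ED ∥ AB ∩ DB ∥ EA]
2. A_y = 14  [ED ∥ AB ∩ DB ∥ EA]
   → A = (12, 14)
3. F_x = 19/2  [line -10·x + 2·y + 95 = 0 ∩ |FE|² = 17/4]
4. F_y = 0  [line -10·x + 2·y + 95 = 0 ∩ |FE|² = 17/4]
   → F = (19/2, 0)

A = (12, 14)
F = (19/2, 0)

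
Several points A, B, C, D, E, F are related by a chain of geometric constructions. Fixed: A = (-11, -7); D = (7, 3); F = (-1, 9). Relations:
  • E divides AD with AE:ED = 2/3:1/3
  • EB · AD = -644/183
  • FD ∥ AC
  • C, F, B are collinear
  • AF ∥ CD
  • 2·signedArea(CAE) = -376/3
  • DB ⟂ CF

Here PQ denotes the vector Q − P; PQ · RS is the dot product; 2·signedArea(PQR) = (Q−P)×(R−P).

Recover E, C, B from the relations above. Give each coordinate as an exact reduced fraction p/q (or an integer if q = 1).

B = (-90/61, 230/61)
C = (-3, -13)
E = (1, -1/3)

1. E_x = 1  [E divides AD with AE:ED = 2/3:1/3]
2. E_y = -1/3  [E divides AD with AE:ED = 2/3:1/3]
   → E = (1, -1/3)
3. C_x = -3  [AF ∥ CD ∩ FD ∥ AC]
4. C_y = -13  [AF ∥ CD ∩ FD ∥ AC]
   → C = (-3, -13)
5. B_x = -90/61  [C, F, B are collinear ∩ DB ⟂ CF]
6. B_y = 230/61  [C, F, B are collinear ∩ DB ⟂ CF]
   → B = (-90/61, 230/61)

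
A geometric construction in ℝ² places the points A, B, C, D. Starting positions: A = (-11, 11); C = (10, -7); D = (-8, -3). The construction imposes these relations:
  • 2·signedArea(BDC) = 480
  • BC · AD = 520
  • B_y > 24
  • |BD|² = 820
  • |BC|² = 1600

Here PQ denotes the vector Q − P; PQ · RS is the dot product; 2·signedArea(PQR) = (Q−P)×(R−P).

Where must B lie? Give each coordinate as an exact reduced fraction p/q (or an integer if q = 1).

1. B_x = -14  [BC · AD = 520 ∩ 2·signedArea(BDC) = 480]
2. B_y = 25  [BC · AD = 520 ∩ 2·signedArea(BDC) = 480]
   → B = (-14, 25)

B = (-14, 25)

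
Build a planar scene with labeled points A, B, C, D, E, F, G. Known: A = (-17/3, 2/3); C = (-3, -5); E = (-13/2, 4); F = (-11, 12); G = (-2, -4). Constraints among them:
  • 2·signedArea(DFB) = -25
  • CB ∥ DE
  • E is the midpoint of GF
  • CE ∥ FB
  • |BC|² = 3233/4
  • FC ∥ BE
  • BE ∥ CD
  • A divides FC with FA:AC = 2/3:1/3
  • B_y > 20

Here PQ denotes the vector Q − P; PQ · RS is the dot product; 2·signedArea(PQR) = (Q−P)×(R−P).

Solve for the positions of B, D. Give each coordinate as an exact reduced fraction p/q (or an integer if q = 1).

B = (-29/2, 21)
D = (5, -22)

1. B_x = -29/2  [FC ∥ BE ∩ CE ∥ FB]
2. B_y = 21  [FC ∥ BE ∩ CE ∥ FB]
   → B = (-29/2, 21)
3. D_x = 5  [CB ∥ DE ∩ BE ∥ CD]
4. D_y = -22  [CB ∥ DE ∩ BE ∥ CD]
   → D = (5, -22)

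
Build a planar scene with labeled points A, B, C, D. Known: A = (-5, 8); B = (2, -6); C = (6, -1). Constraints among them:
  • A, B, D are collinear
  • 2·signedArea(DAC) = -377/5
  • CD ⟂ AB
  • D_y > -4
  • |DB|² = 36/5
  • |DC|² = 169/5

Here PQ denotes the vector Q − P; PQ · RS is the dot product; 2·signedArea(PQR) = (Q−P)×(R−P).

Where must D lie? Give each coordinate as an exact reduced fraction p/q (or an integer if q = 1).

1. D_x = 4/5  [A, B, D are collinear ∩ CD ⟂ AB]
2. D_y = -18/5  [A, B, D are collinear ∩ CD ⟂ AB]
   → D = (4/5, -18/5)

D = (4/5, -18/5)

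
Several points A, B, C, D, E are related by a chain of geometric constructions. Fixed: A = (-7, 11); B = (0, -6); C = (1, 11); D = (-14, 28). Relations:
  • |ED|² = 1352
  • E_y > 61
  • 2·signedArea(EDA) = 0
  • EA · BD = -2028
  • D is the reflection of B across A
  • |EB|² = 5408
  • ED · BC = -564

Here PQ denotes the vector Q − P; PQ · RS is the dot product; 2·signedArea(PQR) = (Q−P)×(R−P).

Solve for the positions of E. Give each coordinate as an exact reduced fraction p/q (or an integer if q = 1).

E = (-28, 62)

1. E_x = -28  [2·signedArea(EDA) = 0 ∩ ED · BC = -564]
2. E_y = 62  [2·signedArea(EDA) = 0 ∩ ED · BC = -564]
   → E = (-28, 62)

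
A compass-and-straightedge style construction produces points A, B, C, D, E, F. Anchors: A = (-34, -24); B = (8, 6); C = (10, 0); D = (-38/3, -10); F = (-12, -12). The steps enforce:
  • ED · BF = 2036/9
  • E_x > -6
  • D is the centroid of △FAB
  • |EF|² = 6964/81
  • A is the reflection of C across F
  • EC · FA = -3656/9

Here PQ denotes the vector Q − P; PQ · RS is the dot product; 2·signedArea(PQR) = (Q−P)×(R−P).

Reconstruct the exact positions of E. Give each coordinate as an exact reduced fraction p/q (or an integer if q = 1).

E = (-50/9, -16/3)

1. E_x = -50/9  [EC · FA = -3656/9 ∩ ED · BF = 2036/9]
2. E_y = -16/3  [EC · FA = -3656/9 ∩ ED · BF = 2036/9]
   → E = (-50/9, -16/3)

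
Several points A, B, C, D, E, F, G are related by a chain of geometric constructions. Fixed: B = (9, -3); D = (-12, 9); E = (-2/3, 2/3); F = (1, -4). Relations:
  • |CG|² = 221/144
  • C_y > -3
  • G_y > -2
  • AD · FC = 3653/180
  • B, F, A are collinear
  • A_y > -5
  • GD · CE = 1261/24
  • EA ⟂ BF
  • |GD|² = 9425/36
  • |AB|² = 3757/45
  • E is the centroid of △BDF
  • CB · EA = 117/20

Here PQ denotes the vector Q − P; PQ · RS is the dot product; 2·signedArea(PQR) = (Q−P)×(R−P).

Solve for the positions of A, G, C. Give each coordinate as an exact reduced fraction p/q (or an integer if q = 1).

A = (-1/15, -62/15)
C = (7/12, -17/6)
G = (1/6, -5/3)

1. A_x = -1/15  [B, F, A are collinear ∩ EA ⟂ BF]
2. A_y = -62/15  [B, F, A are collinear ∩ EA ⟂ BF]
   → A = (-1/15, -62/15)
3. C_x = 7/12  [CB · EA = 117/20 ∩ AD · FC = 3653/180]
4. C_y = -17/6  [CB · EA = 117/20 ∩ AD · FC = 3653/180]
   → C = (7/12, -17/6)
5. G_x = 1/6  [line 5/4·x + -7/2·y + -145/24 = 0 ∩ |GD|² = 9425/36]
6. G_y = -5/3  [line 5/4·x + -7/2·y + -145/24 = 0 ∩ |GD|² = 9425/36]
   → G = (1/6, -5/3)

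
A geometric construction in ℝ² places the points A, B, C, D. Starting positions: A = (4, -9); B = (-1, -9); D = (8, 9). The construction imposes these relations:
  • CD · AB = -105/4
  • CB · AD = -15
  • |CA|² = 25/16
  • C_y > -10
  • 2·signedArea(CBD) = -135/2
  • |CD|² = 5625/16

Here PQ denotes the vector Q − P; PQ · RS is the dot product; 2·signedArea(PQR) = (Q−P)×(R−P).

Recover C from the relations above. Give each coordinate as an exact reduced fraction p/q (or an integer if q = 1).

1. C_x = 11/4  [CD · AB = -105/4 ∩ 2·signedArea(CBD) = -135/2]
2. C_y = -9  [CD · AB = -105/4 ∩ 2·signedArea(CBD) = -135/2]
   → C = (11/4, -9)

C = (11/4, -9)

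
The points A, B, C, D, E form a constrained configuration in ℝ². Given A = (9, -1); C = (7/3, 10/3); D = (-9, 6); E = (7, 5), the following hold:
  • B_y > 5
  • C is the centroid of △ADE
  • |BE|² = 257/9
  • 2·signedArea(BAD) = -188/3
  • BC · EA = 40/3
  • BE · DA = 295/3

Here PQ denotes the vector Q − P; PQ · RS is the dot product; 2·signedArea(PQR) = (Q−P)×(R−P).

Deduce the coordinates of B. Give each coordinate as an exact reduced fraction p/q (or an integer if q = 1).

B = (5/3, 16/3)

1. B_x = 5/3  [BC · EA = 40/3 ∩ 2·signedArea(BAD) = -188/3]
2. B_y = 16/3  [BC · EA = 40/3 ∩ 2·signedArea(BAD) = -188/3]
   → B = (5/3, 16/3)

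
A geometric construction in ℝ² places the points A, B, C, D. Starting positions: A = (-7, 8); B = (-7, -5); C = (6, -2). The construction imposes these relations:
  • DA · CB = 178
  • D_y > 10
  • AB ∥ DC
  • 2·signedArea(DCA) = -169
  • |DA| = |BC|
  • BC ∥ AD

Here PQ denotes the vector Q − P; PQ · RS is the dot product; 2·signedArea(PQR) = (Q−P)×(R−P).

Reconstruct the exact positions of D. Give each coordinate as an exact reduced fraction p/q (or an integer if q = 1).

1. D_x = 6  [AB ∥ DC ∩ BC ∥ AD]
2. D_y = 11  [AB ∥ DC ∩ BC ∥ AD]
   → D = (6, 11)

D = (6, 11)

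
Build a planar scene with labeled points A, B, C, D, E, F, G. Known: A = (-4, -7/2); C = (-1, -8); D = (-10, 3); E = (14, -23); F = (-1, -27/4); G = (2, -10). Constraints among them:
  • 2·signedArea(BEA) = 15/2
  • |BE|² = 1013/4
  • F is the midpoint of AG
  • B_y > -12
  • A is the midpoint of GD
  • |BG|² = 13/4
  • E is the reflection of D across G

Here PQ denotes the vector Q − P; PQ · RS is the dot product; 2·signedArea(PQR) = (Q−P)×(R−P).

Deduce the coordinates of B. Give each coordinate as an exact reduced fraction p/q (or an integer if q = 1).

B = (3, -23/2)

1. B_x = 3  [line -39/2·x + -18·y + -297/2 = 0 ∩ |BE|² = 1013/4]
2. B_y = -23/2  [line -39/2·x + -18·y + -297/2 = 0 ∩ |BE|² = 1013/4]
   → B = (3, -23/2)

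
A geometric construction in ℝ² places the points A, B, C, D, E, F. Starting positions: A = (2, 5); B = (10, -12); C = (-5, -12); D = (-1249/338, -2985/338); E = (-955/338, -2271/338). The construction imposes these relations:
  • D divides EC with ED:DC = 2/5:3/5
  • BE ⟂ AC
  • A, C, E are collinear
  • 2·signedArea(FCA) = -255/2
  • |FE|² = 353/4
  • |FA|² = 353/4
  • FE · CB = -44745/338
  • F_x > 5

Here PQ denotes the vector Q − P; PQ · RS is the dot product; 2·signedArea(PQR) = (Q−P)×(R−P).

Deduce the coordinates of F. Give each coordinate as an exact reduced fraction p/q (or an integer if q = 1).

1. F_x = 6  [2·signedArea(FCA) = -255/2 ∩ FE · CB = -44745/338]
2. F_y = -7/2  [2·signedArea(FCA) = -255/2 ∩ FE · CB = -44745/338]
   → F = (6, -7/2)

F = (6, -7/2)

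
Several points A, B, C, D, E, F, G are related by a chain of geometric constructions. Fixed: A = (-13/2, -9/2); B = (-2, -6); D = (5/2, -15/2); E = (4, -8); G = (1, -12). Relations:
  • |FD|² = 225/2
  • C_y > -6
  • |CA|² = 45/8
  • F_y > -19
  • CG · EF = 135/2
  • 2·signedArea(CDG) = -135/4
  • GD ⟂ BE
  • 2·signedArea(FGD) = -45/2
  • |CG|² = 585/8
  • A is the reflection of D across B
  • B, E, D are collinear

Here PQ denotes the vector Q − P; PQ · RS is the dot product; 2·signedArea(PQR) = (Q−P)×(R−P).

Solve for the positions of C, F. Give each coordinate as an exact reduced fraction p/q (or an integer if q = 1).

C = (-17/4, -21/4)
F = (4, -18)

1. C_x = -17/4  [line 9/2·x + -3/2·y + 45/4 = 0 ∩ |CA|² = 45/8]
2. C_y = -21/4  [line 9/2·x + -3/2·y + 45/4 = 0 ∩ |CA|² = 45/8]
   → C = (-17/4, -21/4)
3. F_x = 4  [CG · EF = 135/2 ∩ 2·signedArea(FGD) = -45/2]
4. F_y = -18  [CG · EF = 135/2 ∩ 2·signedArea(FGD) = -45/2]
   → F = (4, -18)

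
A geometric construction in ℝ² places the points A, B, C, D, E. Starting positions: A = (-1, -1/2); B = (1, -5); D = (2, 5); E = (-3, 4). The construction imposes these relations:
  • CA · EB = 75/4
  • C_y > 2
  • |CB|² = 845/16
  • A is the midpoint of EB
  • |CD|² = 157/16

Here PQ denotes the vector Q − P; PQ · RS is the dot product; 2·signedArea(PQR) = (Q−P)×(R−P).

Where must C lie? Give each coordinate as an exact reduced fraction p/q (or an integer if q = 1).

C = (1/2, 9/4)

1. C_x = 1/2  [line -4·x + 9·y + -73/4 = 0 ∩ |CB|² = 845/16]
2. C_y = 9/4  [line -4·x + 9·y + -73/4 = 0 ∩ |CB|² = 845/16]
   → C = (1/2, 9/4)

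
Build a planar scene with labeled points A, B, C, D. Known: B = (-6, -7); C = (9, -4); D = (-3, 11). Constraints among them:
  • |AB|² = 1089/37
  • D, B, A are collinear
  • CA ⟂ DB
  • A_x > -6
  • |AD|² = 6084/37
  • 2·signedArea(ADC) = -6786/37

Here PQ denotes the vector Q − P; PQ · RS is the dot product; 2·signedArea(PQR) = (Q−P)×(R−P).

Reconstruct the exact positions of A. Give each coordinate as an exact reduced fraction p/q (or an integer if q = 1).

1. A_x = -189/37  [D, B, A are collinear ∩ CA ⟂ DB]
2. A_y = -61/37  [D, B, A are collinear ∩ CA ⟂ DB]
   → A = (-189/37, -61/37)

A = (-189/37, -61/37)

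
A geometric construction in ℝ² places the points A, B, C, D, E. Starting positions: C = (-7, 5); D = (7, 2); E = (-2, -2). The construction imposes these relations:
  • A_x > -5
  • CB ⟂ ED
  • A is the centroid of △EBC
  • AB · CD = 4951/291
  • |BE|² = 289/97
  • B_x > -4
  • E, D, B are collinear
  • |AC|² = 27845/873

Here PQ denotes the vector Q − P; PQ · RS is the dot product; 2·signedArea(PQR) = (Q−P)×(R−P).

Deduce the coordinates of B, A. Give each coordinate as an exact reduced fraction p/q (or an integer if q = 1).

A = (-1220/291, 29/291)
B = (-347/97, -262/97)

1. B_x = -347/97  [E, D, B are collinear ∩ CB ⟂ ED]
2. B_y = -262/97  [E, D, B are collinear ∩ CB ⟂ ED]
   → B = (-347/97, -262/97)
3. A_x = -1220/291  [A is the centroid of △EBC]
4. A_y = 29/291  [A is the centroid of △EBC]
   → A = (-1220/291, 29/291)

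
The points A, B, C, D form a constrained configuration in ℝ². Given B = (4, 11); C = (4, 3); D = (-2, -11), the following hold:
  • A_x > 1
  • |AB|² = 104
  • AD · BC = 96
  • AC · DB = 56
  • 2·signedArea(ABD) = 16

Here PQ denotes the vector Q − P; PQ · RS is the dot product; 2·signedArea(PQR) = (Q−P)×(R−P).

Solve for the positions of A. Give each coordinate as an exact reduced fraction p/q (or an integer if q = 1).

A = (2, 1)

1. A_x = 2  [2·signedArea(ABD) = 16 ∩ AD · BC = 96]
2. A_y = 1  [2·signedArea(ABD) = 16 ∩ AD · BC = 96]
   → A = (2, 1)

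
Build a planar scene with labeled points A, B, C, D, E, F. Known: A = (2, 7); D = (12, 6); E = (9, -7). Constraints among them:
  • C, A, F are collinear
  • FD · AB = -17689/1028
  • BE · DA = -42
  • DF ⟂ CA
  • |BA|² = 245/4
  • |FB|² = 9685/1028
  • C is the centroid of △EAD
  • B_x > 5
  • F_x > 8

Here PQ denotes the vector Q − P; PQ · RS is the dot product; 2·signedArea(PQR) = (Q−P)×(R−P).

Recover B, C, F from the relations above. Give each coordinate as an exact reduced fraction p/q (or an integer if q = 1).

1. C_x = 23/3  [C is the centroid of △EAD]
2. C_y = 2  [C is the centroid of △EAD]
   → C = (23/3, 2)
3. F_x = 4173/514  [C, A, F are collinear ∩ DF ⟂ CA]
4. F_y = 823/514  [C, A, F are collinear ∩ DF ⟂ CA]
   → F = (4173/514, 823/514)
5. B_x = 11/2  [BE · DA = -42 ∩ FD · AB = -17689/1028]
6. B_y = 0  [BE · DA = -42 ∩ FD · AB = -17689/1028]
   → B = (11/2, 0)

B = (11/2, 0)
C = (23/3, 2)
F = (4173/514, 823/514)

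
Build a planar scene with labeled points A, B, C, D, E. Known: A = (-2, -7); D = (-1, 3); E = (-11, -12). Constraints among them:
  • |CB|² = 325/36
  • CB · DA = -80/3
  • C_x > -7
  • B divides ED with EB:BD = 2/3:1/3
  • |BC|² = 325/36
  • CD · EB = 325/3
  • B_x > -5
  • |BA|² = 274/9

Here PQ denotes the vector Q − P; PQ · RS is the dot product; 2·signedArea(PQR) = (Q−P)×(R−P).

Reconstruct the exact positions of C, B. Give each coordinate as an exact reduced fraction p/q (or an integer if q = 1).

B = (-13/3, -2)
C = (-6, -9/2)

1. B_x = -13/3  [B divides ED with EB:BD = 2/3:1/3]
2. B_y = -2  [B divides ED with EB:BD = 2/3:1/3]
   → B = (-13/3, -2)
3. C_x = -6  [CB · DA = -80/3 ∩ CD · EB = 325/3]
4. C_y = -9/2  [CB · DA = -80/3 ∩ CD · EB = 325/3]
   → C = (-6, -9/2)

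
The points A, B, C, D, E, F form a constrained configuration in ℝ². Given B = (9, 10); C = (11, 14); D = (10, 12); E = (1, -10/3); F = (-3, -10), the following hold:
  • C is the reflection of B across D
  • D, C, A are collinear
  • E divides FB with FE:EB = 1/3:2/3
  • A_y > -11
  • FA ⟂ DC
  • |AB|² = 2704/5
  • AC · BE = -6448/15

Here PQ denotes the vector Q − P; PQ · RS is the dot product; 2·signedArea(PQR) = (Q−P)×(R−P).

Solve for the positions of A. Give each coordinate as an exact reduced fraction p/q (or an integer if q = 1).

1. A_x = -7/5  [D, C, A are collinear ∩ FA ⟂ DC]
2. A_y = -54/5  [D, C, A are collinear ∩ FA ⟂ DC]
   → A = (-7/5, -54/5)

A = (-7/5, -54/5)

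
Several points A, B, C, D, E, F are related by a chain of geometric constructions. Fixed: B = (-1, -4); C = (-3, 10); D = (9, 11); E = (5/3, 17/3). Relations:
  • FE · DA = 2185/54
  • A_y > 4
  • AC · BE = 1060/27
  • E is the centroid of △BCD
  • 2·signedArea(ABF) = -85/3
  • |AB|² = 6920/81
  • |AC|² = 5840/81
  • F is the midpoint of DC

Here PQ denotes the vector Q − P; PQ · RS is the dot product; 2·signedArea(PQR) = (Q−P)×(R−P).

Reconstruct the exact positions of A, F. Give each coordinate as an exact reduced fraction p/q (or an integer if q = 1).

A = (29/9, 38/9)
F = (3, 21/2)

1. F_x = 3  [F is the midpoint of DC]
2. F_y = 21/2  [F is the midpoint of DC]
   → F = (3, 21/2)
3. A_x = 29/9  [AC · BE = 1060/27 ∩ 2·signedArea(ABF) = -85/3]
4. A_y = 38/9  [AC · BE = 1060/27 ∩ 2·signedArea(ABF) = -85/3]
   → A = (29/9, 38/9)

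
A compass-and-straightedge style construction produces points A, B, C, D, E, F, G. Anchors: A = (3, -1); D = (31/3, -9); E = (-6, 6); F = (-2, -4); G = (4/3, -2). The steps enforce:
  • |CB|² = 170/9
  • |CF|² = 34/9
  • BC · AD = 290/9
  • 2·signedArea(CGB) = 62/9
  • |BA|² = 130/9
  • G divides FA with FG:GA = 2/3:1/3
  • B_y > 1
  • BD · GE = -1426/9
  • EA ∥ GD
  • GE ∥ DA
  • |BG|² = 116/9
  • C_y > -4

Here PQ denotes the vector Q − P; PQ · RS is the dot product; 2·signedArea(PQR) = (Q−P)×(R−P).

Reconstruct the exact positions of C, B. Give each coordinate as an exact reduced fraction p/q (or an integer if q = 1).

B = (0, 4/3)
C = (-1/3, -3)

1. B_x = 0  [line 22/3·x + -8·y + 32/3 = 0 ∩ |BG|² = 116/9]
2. B_y = 4/3  [line 22/3·x + -8·y + 32/3 = 0 ∩ |BG|² = 116/9]
   → B = (0, 4/3)
3. C_x = -1/3  [2·signedArea(CGB) = 62/9 ∩ BC · AD = 290/9]
4. C_y = -3  [2·signedArea(CGB) = 62/9 ∩ BC · AD = 290/9]
   → C = (-1/3, -3)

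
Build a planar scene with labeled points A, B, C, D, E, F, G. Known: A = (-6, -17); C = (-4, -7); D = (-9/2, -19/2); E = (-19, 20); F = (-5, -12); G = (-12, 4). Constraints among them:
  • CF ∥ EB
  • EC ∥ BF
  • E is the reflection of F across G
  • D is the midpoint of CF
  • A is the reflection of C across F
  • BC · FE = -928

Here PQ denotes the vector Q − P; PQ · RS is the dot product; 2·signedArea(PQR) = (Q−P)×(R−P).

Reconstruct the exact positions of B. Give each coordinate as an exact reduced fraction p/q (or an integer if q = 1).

B = (-20, 15)

1. B_x = -20  [EC ∥ BF ∩ CF ∥ EB]
2. B_y = 15  [EC ∥ BF ∩ CF ∥ EB]
   → B = (-20, 15)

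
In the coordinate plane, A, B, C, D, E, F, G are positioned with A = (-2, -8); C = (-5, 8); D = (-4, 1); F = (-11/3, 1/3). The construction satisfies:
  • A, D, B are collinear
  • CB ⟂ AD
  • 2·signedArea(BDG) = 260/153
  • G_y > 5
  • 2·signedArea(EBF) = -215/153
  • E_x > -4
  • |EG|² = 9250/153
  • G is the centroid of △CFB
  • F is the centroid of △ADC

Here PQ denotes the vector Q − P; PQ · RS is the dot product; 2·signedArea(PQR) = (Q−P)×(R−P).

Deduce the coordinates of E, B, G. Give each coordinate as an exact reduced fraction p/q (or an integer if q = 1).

B = (-94/17, 134/17)
E = (-29/9, -20/9)
G = (-724/153, 827/153)

1. B_x = -94/17  [A, D, B are collinear ∩ CB ⟂ AD]
2. B_y = 134/17  [A, D, B are collinear ∩ CB ⟂ AD]
   → B = (-94/17, 134/17)
3. G_x = -724/153  [G is the centroid of △CFB]
4. G_y = 827/153  [G is the centroid of △CFB]
   → G = (-724/153, 827/153)
5. E_x = -29/9  [line 385/51·x + 95/51·y + 4355/153 = 0 ∩ |EG|² = 9250/153]
6. E_y = -20/9  [line 385/51·x + 95/51·y + 4355/153 = 0 ∩ |EG|² = 9250/153]
   → E = (-29/9, -20/9)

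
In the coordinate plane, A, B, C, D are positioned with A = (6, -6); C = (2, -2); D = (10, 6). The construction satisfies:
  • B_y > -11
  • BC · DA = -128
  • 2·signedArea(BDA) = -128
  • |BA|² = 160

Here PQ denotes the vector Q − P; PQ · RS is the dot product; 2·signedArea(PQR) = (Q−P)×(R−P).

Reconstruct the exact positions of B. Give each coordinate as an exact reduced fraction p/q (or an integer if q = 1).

B = (-6, -10)

1. B_x = -6  [2·signedArea(BDA) = -128 ∩ BC · DA = -128]
2. B_y = -10  [2·signedArea(BDA) = -128 ∩ BC · DA = -128]
   → B = (-6, -10)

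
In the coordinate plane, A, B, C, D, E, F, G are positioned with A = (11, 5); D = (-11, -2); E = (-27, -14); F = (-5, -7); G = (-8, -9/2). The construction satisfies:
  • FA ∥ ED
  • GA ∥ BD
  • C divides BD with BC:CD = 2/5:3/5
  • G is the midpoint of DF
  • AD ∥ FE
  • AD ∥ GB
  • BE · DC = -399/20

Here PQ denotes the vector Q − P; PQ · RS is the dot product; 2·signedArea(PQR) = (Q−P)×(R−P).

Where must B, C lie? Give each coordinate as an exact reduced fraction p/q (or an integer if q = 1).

B = (-30, -23/2)
C = (-112/5, -77/10)

1. B_x = -30  [GA ∥ BD ∩ AD ∥ GB]
2. B_y = -23/2  [GA ∥ BD ∩ AD ∥ GB]
   → B = (-30, -23/2)
3. C_x = -112/5  [C divides BD with BC:CD = 2/5:3/5]
4. C_y = -77/10  [C divides BD with BC:CD = 2/5:3/5]
   → C = (-112/5, -77/10)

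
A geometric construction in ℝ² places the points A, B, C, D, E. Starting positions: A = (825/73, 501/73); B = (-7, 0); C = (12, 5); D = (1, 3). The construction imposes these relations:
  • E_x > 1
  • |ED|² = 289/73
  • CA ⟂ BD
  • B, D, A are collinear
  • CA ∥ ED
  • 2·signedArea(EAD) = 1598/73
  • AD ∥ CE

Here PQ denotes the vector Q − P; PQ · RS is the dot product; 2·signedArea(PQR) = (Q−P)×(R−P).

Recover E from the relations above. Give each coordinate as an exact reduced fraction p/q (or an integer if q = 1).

E = (124/73, 83/73)

1. E_x = 124/73  [CA ∥ ED ∩ AD ∥ CE]
2. E_y = 83/73  [CA ∥ ED ∩ AD ∥ CE]
   → E = (124/73, 83/73)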